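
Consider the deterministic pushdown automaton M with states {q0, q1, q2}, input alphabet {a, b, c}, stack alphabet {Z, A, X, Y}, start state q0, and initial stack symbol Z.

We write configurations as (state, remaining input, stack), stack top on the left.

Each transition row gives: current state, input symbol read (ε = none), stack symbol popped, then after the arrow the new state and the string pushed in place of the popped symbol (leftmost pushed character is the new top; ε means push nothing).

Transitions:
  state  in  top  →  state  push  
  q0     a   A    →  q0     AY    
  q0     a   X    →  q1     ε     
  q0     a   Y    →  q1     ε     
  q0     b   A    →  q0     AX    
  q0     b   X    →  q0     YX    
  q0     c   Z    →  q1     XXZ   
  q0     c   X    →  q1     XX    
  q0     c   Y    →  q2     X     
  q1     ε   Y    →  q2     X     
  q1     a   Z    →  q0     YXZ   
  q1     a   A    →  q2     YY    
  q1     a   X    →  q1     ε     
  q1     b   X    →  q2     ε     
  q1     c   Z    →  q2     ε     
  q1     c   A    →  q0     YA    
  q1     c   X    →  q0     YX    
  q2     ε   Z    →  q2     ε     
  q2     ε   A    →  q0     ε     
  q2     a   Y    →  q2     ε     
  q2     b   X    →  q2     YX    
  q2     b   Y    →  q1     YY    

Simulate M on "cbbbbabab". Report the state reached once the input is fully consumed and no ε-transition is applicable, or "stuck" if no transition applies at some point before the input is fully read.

(q0, cbbbbabab, Z)
  read c, top Z: go to q1, push XXZ → (q1, bbbbabab, XXZ)
  read b, top X: go to q2, push ε → (q2, bbbabab, XZ)
  read b, top X: go to q2, push YX → (q2, bbabab, YXZ)
  read b, top Y: go to q1, push YY → (q1, babab, YYXZ)
  ε-move, top Y: go to q2, push X → (q2, babab, XYXZ)
  read b, top X: go to q2, push YX → (q2, abab, YXYXZ)
  read a, top Y: go to q2, push ε → (q2, bab, XYXZ)
  read b, top X: go to q2, push YX → (q2, ab, YXYXZ)
  read a, top Y: go to q2, push ε → (q2, b, XYXZ)
  read b, top X: go to q2, push YX → (q2, ε, YXYXZ)
All input consumed; M is in state q2.

q2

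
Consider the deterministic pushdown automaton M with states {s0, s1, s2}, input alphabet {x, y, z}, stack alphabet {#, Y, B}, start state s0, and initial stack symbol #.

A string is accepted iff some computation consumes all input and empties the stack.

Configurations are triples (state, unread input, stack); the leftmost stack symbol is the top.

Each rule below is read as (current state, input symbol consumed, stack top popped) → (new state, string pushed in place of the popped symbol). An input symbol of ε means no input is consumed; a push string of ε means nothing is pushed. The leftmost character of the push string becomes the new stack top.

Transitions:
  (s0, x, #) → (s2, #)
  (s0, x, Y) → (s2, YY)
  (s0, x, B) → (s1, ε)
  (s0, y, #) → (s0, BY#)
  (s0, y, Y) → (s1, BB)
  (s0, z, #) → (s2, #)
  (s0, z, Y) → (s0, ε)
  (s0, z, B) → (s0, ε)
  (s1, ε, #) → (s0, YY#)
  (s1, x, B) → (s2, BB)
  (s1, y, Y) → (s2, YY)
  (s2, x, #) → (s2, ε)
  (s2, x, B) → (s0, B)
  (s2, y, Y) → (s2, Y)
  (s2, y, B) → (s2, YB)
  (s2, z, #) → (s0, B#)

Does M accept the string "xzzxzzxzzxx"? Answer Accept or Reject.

(s0, xzzxzzxzzxx, #)
  read x, top #: go to s2, push # → (s2, zzxzzxzzxx, #)
  read z, top #: go to s0, push B# → (s0, zxzzxzzxx, B#)
  read z, top B: go to s0, push ε → (s0, xzzxzzxx, #)
  read x, top #: go to s2, push # → (s2, zzxzzxx, #)
  read z, top #: go to s0, push B# → (s0, zxzzxx, B#)
  read z, top B: go to s0, push ε → (s0, xzzxx, #)
  read x, top #: go to s2, push # → (s2, zzxx, #)
  read z, top #: go to s0, push B# → (s0, zxx, B#)
  read z, top B: go to s0, push ε → (s0, xx, #)
  read x, top #: go to s2, push # → (s2, x, #)
  read x, top #: go to s2, push ε → (s2, ε, ε)
All input consumed and the stack is empty.

Accept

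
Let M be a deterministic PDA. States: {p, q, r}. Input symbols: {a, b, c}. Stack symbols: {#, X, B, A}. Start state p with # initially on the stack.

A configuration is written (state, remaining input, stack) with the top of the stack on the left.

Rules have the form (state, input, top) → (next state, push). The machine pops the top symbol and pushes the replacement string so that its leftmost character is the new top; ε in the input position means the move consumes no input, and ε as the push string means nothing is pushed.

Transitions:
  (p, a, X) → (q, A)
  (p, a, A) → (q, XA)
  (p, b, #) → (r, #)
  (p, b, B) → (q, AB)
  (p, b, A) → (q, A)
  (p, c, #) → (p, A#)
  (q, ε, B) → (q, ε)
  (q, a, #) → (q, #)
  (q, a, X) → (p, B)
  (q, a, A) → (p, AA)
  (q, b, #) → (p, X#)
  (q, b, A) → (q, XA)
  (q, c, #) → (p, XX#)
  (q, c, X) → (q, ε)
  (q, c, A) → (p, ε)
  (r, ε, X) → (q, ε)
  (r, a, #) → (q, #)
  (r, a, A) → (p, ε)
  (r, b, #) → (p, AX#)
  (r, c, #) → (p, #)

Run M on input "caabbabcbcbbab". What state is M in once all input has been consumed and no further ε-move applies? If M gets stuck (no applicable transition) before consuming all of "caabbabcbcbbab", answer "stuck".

q

(p, caabbabcbcbbab, #) ⊢ (p, aabbabcbcbbab, A#) ⊢ (q, abbabcbcbbab, XA#) ⊢ (p, bbabcbcbbab, BA#) ⊢ (q, babcbcbbab, ABA#) ⊢ (q, abcbcbbab, XABA#) ⊢ (p, bcbcbbab, BABA#) ⊢ (q, cbcbbab, ABABA#) ⊢ (p, bcbbab, BABA#) ⊢ (q, cbbab, ABABA#) ⊢ (p, bbab, BABA#) ⊢ (q, bab, ABABA#) ⊢ (q, ab, XABABA#) ⊢ (p, b, BABABA#) ⊢ (q, ε, ABABABA#)
All input consumed; M is in state q.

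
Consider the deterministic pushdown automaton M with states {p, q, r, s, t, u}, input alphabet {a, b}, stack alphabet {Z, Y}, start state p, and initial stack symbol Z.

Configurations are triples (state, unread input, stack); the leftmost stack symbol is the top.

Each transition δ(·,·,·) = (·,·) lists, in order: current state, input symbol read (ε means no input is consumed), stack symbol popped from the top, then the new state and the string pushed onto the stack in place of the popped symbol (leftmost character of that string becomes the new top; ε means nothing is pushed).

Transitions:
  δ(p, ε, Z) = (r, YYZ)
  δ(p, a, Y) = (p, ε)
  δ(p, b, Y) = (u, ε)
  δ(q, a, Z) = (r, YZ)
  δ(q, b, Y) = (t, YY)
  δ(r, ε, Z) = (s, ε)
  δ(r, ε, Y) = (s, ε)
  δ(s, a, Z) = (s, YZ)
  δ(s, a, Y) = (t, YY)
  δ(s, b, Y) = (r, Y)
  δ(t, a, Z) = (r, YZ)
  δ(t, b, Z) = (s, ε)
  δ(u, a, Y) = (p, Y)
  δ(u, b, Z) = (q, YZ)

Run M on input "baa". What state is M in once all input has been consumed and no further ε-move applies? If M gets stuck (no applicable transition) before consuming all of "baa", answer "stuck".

(p, baa, Z)
  ε-move, top Z: go to r, push YYZ → (r, baa, YYZ)
  ε-move, top Y: go to s, push ε → (s, baa, YZ)
  read b, top Y: go to r, push Y → (r, aa, YZ)
  ε-move, top Y: go to s, push ε → (s, aa, Z)
  read a, top Z: go to s, push YZ → (s, a, YZ)
  read a, top Y: go to t, push YY → (t, ε, YYZ)
All input consumed; M is in state t.

t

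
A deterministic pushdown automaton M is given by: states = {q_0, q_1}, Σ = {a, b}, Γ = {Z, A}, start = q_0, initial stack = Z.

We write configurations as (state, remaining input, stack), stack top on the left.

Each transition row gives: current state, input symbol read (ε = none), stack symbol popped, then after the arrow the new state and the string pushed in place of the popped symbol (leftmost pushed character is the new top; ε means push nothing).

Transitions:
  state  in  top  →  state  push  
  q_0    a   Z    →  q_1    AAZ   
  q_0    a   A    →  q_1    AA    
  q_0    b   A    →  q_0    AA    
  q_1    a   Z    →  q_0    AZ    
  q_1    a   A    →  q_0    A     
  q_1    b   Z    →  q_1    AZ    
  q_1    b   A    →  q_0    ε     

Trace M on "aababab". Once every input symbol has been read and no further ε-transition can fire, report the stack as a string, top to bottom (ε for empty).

AAAZ

(q_0, aababab, Z) ⊢ (q_1, ababab, AAZ) ⊢ (q_0, babab, AAZ) ⊢ (q_0, abab, AAAZ) ⊢ (q_1, bab, AAAAZ) ⊢ (q_0, ab, AAAZ) ⊢ (q_1, b, AAAAZ) ⊢ (q_0, ε, AAAZ)
All input consumed in state q_0 with stack AAAZ.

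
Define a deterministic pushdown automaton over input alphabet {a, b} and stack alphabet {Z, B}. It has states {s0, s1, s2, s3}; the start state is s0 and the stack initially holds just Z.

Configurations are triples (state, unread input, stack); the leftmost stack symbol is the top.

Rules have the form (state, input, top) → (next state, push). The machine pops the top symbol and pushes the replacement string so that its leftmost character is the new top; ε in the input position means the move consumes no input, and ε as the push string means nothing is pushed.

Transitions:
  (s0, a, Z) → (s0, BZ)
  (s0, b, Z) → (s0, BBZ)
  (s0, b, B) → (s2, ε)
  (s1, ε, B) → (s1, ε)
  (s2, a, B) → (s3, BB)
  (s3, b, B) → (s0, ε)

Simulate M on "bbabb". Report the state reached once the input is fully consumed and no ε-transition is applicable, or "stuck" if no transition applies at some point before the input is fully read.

s2

(s0, bbabb, Z) ⊢ (s0, babb, BBZ) ⊢ (s2, abb, BZ) ⊢ (s3, bb, BBZ) ⊢ (s0, b, BZ) ⊢ (s2, ε, Z)
All input consumed; M is in state s2.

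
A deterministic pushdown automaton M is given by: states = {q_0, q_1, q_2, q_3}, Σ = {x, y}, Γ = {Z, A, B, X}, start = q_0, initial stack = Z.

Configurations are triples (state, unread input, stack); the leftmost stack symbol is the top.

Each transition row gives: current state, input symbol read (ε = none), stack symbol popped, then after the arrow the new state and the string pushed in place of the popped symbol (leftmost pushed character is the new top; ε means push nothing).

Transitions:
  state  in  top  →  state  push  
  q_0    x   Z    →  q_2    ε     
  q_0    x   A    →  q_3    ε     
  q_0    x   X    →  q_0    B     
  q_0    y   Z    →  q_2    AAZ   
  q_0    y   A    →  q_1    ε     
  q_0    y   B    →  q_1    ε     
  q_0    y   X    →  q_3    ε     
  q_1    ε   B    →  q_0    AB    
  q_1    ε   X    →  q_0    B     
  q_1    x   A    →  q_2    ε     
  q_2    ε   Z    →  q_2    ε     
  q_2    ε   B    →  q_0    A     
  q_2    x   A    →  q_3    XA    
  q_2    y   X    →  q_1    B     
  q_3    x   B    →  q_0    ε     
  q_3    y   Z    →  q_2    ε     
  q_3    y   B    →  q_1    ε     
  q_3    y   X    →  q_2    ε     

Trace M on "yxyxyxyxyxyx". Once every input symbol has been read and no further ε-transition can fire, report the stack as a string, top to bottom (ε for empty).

XAAZ

(q_0, yxyxyxyxyxyx, Z) ⊢ (q_2, xyxyxyxyxyx, AAZ) ⊢ (q_3, yxyxyxyxyx, XAAZ) ⊢ (q_2, xyxyxyxyx, AAZ) ⊢ (q_3, yxyxyxyx, XAAZ) ⊢ (q_2, xyxyxyx, AAZ) ⊢ (q_3, yxyxyx, XAAZ) ⊢ (q_2, xyxyx, AAZ) ⊢ (q_3, yxyx, XAAZ) ⊢ (q_2, xyx, AAZ) ⊢ (q_3, yx, XAAZ) ⊢ (q_2, x, AAZ) ⊢ (q_3, ε, XAAZ)
All input consumed in state q_3 with stack XAAZ.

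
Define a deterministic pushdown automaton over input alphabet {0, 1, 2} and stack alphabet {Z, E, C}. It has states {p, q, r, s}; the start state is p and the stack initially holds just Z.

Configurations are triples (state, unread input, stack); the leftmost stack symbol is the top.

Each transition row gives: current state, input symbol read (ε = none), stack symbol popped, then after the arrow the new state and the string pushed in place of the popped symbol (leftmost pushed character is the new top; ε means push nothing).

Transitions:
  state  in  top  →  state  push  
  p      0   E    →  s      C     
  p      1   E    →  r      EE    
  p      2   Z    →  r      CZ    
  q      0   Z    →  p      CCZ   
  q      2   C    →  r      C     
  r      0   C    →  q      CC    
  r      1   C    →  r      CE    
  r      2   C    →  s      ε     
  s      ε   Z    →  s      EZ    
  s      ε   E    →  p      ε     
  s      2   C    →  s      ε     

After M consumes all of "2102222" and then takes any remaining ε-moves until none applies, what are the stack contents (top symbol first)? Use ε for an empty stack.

(p, 2102222, Z) ⊢ (r, 102222, CZ) ⊢ (r, 02222, CEZ) ⊢ (q, 2222, CCEZ) ⊢ (r, 222, CCEZ) ⊢ (s, 22, CEZ) ⊢ (s, 2, EZ) ⊢ (p, 2, Z) ⊢ (r, ε, CZ)
All input consumed in state r with stack CZ.

CZ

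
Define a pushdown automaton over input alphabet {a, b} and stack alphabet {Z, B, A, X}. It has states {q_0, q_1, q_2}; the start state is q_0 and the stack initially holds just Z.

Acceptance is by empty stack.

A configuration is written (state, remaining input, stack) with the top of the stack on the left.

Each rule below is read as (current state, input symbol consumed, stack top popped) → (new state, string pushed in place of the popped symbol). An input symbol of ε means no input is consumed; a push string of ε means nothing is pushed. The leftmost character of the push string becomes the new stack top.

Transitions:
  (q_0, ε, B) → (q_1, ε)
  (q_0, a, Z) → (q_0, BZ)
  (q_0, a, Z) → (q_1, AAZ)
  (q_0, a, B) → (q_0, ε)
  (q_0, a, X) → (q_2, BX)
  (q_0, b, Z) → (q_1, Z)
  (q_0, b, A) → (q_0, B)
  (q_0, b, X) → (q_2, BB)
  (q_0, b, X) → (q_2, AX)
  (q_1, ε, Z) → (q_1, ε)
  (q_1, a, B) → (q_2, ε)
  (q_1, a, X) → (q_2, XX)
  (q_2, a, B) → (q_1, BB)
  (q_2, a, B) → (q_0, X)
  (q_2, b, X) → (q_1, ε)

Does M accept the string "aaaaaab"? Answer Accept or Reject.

Accept

One accepting computation: (q_0, aaaaaab, Z) ⊢ (q_0, aaaaab, BZ) ⊢ (q_0, aaaab, Z) ⊢ (q_0, aaab, BZ) ⊢ (q_0, aab, Z) ⊢ (q_0, ab, BZ) ⊢ (q_0, b, Z) ⊢ (q_1, ε, Z) ⊢ (q_1, ε, ε)
All input consumed and the stack is empty.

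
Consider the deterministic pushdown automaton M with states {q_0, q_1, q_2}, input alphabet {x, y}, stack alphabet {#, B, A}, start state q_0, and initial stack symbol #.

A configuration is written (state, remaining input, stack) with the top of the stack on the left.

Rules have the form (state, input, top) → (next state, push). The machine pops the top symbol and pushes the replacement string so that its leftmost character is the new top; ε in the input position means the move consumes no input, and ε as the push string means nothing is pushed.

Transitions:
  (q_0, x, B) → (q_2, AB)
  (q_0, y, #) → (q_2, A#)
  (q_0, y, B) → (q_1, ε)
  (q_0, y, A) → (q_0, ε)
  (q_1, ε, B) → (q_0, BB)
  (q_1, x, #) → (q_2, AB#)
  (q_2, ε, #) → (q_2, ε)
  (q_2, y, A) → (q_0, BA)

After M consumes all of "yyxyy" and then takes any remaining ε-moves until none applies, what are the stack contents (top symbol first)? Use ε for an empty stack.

ABA#

(q_0, yyxyy, #)
  read y, top #: go to q_2, push A# → (q_2, yxyy, A#)
  read y, top A: go to q_0, push BA → (q_0, xyy, BA#)
  read x, top B: go to q_2, push AB → (q_2, yy, ABA#)
  read y, top A: go to q_0, push BA → (q_0, y, BABA#)
  read y, top B: go to q_1, push ε → (q_1, ε, ABA#)
All input consumed in state q_1 with stack ABA#.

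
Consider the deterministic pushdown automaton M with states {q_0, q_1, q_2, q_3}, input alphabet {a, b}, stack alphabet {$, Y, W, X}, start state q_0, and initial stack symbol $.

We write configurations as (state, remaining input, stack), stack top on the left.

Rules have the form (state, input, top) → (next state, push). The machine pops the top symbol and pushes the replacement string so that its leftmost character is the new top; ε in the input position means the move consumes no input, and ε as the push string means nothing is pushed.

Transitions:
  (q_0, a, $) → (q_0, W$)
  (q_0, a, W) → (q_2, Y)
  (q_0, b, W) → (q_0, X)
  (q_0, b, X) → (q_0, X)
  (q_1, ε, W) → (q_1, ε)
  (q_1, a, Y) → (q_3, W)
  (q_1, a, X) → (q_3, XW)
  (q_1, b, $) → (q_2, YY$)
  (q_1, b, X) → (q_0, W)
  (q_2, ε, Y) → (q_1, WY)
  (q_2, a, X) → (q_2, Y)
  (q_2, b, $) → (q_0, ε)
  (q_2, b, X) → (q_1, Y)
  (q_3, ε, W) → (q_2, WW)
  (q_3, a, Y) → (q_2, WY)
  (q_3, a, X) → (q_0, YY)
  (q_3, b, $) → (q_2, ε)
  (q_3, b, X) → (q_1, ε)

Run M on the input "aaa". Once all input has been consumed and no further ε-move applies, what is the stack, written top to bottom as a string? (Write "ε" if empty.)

(q_0, aaa, $) ⊢ (q_0, aa, W$) ⊢ (q_2, a, Y$) ⊢ (q_1, a, WY$) ⊢ (q_1, a, Y$) ⊢ (q_3, ε, W$) ⊢ (q_2, ε, WW$)
All input consumed in state q_2 with stack WW$.

WW$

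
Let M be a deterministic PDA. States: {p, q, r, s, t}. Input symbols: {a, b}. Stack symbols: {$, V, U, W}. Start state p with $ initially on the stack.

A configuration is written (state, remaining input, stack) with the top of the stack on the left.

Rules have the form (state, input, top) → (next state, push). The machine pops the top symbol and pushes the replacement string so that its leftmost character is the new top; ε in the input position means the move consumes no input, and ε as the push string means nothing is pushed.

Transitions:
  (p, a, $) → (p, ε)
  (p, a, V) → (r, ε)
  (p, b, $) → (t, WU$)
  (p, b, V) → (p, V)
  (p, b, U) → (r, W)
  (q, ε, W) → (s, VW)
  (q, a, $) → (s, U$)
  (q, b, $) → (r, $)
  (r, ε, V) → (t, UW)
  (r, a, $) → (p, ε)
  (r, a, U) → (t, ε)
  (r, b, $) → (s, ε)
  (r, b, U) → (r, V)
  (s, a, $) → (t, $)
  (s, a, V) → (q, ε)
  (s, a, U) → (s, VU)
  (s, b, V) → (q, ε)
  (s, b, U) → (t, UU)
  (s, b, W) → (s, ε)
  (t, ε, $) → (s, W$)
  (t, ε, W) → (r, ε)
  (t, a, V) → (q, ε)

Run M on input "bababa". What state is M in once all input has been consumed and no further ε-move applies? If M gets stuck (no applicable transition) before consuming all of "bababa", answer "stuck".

s

(p, bababa, $)
  read b, top $: go to t, push WU$ → (t, ababa, WU$)
  ε-move, top W: go to r, push ε → (r, ababa, U$)
  read a, top U: go to t, push ε → (t, baba, $)
  ε-move, top $: go to s, push W$ → (s, baba, W$)
  read b, top W: go to s, push ε → (s, aba, $)
  read a, top $: go to t, push $ → (t, ba, $)
  ε-move, top $: go to s, push W$ → (s, ba, W$)
  read b, top W: go to s, push ε → (s, a, $)
  read a, top $: go to t, push $ → (t, ε, $)
  ε-move, top $: go to s, push W$ → (s, ε, W$)
All input consumed; M is in state s.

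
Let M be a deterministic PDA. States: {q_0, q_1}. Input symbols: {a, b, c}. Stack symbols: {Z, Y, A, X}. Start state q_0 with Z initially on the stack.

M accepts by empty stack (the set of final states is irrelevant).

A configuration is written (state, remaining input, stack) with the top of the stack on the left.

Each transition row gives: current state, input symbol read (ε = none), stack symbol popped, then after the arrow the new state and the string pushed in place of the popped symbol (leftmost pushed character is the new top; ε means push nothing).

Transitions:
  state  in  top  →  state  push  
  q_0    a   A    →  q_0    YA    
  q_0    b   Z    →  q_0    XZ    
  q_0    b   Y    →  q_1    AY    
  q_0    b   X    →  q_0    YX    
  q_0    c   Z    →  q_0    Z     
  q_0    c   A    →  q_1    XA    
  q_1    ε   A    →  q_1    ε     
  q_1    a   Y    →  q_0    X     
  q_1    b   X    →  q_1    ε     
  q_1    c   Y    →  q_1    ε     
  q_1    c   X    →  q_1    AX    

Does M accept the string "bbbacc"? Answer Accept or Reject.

Reject

(q_0, bbbacc, Z)
  read b, top Z: go to q_0, push XZ → (q_0, bbacc, XZ)
  read b, top X: go to q_0, push YX → (q_0, bacc, YXZ)
  read b, top Y: go to q_1, push AY → (q_1, acc, AYXZ)
  ε-move, top A: go to q_1, push ε → (q_1, acc, YXZ)
  read a, top Y: go to q_0, push X → (q_0, cc, XXZ)
No transition applies at (q_0, cc, XXZ); input not fully consumed.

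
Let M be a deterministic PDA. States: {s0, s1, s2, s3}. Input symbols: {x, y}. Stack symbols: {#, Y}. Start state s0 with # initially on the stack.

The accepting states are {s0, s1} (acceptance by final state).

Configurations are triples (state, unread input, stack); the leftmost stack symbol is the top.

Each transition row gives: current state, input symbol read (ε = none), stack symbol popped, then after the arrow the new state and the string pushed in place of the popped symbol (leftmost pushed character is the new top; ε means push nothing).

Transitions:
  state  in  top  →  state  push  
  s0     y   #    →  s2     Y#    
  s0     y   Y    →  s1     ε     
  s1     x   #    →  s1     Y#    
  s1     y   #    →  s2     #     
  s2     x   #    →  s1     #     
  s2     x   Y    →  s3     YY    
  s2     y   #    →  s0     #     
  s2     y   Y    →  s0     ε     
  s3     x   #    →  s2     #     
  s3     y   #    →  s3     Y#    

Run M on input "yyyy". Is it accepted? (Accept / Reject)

(s0, yyyy, #)
  read y, top #: go to s2, push Y# → (s2, yyy, Y#)
  read y, top Y: go to s0, push ε → (s0, yy, #)
  read y, top #: go to s2, push Y# → (s2, y, Y#)
  read y, top Y: go to s0, push ε → (s0, ε, #)
All input consumed; state s0 ∈ F.

Accept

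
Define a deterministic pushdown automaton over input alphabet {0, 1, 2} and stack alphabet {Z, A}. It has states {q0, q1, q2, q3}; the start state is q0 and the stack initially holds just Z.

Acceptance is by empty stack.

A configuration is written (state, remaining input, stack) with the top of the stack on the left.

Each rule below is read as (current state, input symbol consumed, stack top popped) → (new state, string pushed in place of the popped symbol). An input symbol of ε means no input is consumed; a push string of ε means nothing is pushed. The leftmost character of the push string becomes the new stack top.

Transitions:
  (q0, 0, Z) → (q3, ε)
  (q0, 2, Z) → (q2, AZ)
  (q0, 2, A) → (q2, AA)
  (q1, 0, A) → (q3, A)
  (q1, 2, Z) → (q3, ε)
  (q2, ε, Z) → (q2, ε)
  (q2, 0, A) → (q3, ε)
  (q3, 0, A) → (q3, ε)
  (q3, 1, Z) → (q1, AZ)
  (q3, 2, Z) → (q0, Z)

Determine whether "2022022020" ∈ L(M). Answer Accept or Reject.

(q0, 2022022020, Z)
  read 2, top Z: go to q2, push AZ → (q2, 022022020, AZ)
  read 0, top A: go to q3, push ε → (q3, 22022020, Z)
  read 2, top Z: go to q0, push Z → (q0, 2022020, Z)
  read 2, top Z: go to q2, push AZ → (q2, 022020, AZ)
  read 0, top A: go to q3, push ε → (q3, 22020, Z)
  read 2, top Z: go to q0, push Z → (q0, 2020, Z)
  read 2, top Z: go to q2, push AZ → (q2, 020, AZ)
  read 0, top A: go to q3, push ε → (q3, 20, Z)
  read 2, top Z: go to q0, push Z → (q0, 0, Z)
  read 0, top Z: go to q3, push ε → (q3, ε, ε)
All input consumed and the stack is empty.

Accept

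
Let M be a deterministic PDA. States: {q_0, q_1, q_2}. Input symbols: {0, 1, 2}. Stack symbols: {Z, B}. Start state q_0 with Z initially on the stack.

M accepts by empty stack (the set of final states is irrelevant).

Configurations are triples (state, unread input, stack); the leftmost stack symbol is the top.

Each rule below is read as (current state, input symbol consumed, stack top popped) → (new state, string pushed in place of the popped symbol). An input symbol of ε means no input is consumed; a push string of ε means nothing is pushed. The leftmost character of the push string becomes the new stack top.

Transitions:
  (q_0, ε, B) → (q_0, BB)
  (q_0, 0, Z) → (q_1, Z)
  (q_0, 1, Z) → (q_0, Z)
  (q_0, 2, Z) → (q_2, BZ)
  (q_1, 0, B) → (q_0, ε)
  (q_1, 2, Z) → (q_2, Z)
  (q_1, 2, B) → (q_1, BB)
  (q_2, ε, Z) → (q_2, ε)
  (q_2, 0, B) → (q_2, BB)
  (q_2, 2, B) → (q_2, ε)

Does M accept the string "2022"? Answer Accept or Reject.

Accept

(q_0, 2022, Z)
  read 2, top Z: go to q_2, push BZ → (q_2, 022, BZ)
  read 0, top B: go to q_2, push BB → (q_2, 22, BBZ)
  read 2, top B: go to q_2, push ε → (q_2, 2, BZ)
  read 2, top B: go to q_2, push ε → (q_2, ε, Z)
  ε-move, top Z: go to q_2, push ε → (q_2, ε, ε)
All input consumed and the stack is empty.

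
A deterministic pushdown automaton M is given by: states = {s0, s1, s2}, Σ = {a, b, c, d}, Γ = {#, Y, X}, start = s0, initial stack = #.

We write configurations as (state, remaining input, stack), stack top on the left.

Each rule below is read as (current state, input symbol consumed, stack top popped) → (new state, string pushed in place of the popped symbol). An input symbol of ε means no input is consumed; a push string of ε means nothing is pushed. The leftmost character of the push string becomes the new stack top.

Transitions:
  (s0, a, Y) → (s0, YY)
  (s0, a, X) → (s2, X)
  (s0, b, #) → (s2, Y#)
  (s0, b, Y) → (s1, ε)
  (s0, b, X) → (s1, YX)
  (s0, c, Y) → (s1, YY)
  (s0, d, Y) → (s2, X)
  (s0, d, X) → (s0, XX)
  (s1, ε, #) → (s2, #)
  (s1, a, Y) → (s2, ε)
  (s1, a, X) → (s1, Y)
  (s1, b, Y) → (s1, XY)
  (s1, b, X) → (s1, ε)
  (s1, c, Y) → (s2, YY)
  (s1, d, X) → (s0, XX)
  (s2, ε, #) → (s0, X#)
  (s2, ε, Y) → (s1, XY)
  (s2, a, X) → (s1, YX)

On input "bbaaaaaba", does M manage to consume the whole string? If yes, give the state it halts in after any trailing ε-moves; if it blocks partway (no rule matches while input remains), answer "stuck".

(s0, bbaaaaaba, #) ⊢ (s2, baaaaaba, Y#) ⊢ (s1, baaaaaba, XY#) ⊢ (s1, aaaaaba, Y#) ⊢ (s2, aaaaba, #) ⊢ (s0, aaaaba, X#) ⊢ (s2, aaaba, X#) ⊢ (s1, aaba, YX#) ⊢ (s2, aba, X#) ⊢ (s1, ba, YX#) ⊢ (s1, a, XYX#) ⊢ (s1, ε, YYX#)
All input consumed; M is in state s1.

s1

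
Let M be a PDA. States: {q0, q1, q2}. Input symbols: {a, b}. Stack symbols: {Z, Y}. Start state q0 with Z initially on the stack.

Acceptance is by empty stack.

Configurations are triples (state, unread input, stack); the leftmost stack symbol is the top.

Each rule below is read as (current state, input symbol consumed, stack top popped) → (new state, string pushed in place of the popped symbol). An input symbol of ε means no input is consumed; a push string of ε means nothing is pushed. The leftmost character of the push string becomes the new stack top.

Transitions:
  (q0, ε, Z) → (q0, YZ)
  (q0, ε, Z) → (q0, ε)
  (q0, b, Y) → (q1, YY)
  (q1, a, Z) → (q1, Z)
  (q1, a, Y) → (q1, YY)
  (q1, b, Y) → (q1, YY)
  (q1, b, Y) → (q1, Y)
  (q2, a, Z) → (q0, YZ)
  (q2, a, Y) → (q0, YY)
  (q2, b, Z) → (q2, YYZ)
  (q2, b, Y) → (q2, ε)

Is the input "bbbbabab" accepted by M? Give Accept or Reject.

Reject

No computation consumes all input and empties the stack.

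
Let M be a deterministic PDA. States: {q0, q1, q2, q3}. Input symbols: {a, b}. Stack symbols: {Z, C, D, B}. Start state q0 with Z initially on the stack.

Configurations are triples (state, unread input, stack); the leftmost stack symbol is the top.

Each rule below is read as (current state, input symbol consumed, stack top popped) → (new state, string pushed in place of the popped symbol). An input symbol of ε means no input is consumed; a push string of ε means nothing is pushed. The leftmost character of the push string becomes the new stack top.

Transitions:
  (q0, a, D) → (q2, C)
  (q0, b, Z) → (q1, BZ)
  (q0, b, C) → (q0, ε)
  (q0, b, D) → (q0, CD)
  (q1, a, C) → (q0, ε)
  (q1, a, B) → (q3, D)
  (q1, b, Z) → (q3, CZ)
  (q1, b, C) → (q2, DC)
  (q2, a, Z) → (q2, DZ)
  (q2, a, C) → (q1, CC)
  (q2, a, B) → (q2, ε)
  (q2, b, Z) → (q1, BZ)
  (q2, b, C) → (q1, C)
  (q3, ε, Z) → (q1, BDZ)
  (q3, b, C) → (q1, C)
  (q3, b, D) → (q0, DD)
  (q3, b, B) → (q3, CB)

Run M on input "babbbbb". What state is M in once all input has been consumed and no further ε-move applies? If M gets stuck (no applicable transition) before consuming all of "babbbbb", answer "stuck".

q0

(q0, babbbbb, Z) ⊢ (q1, abbbbb, BZ) ⊢ (q3, bbbbb, DZ) ⊢ (q0, bbbb, DDZ) ⊢ (q0, bbb, CDDZ) ⊢ (q0, bb, DDZ) ⊢ (q0, b, CDDZ) ⊢ (q0, ε, DDZ)
All input consumed; M is in state q0.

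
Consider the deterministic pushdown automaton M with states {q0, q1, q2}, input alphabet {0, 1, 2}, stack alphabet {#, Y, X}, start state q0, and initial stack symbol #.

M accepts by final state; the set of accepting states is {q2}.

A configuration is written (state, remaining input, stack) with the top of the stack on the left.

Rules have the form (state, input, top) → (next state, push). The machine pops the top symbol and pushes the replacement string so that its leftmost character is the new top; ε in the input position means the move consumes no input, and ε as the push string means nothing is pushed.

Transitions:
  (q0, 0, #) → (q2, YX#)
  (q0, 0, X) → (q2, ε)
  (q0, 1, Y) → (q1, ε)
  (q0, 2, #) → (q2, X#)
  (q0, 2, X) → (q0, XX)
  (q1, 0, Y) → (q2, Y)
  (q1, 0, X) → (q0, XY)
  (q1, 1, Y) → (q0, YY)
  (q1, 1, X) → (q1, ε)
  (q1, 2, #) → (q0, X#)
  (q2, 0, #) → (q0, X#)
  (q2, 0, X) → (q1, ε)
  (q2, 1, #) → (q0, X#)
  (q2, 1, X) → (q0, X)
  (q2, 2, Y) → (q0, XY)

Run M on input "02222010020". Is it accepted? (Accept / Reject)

Reject

(q0, 02222010020, #)
  read 0, top #: go to q2, push YX# → (q2, 2222010020, YX#)
  read 2, top Y: go to q0, push XY → (q0, 222010020, XYX#)
  read 2, top X: go to q0, push XX → (q0, 22010020, XXYX#)
  read 2, top X: go to q0, push XX → (q0, 2010020, XXXYX#)
  read 2, top X: go to q0, push XX → (q0, 010020, XXXXYX#)
  read 0, top X: go to q2, push ε → (q2, 10020, XXXYX#)
  read 1, top X: go to q0, push X → (q0, 0020, XXXYX#)
  read 0, top X: go to q2, push ε → (q2, 020, XXYX#)
  read 0, top X: go to q1, push ε → (q1, 20, XYX#)
No transition applies at (q1, 20, XYX#); input not fully consumed.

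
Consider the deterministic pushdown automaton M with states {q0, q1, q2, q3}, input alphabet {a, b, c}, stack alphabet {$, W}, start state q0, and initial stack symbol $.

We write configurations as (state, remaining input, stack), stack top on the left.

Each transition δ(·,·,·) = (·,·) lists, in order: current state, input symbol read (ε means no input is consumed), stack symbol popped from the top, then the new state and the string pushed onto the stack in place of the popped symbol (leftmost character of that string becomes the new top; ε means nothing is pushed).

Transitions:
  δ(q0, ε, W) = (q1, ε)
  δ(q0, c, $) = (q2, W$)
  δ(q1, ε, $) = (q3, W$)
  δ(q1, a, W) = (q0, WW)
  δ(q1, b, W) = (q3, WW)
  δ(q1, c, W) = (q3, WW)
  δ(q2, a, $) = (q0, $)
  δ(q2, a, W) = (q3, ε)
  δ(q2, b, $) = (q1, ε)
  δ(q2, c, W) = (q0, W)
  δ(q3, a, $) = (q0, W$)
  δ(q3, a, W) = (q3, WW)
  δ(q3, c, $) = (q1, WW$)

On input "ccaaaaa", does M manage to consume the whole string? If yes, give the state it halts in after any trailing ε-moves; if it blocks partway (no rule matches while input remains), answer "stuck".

q3

(q0, ccaaaaa, $)
  read c, top $: go to q2, push W$ → (q2, caaaaa, W$)
  read c, top W: go to q0, push W → (q0, aaaaa, W$)
  ε-move, top W: go to q1, push ε → (q1, aaaaa, $)
  ε-move, top $: go to q3, push W$ → (q3, aaaaa, W$)
  read a, top W: go to q3, push WW → (q3, aaaa, WW$)
  read a, top W: go to q3, push WW → (q3, aaa, WWW$)
  read a, top W: go to q3, push WW → (q3, aa, WWWW$)
  read a, top W: go to q3, push WW → (q3, a, WWWWW$)
  read a, top W: go to q3, push WW → (q3, ε, WWWWWW$)
All input consumed; M is in state q3.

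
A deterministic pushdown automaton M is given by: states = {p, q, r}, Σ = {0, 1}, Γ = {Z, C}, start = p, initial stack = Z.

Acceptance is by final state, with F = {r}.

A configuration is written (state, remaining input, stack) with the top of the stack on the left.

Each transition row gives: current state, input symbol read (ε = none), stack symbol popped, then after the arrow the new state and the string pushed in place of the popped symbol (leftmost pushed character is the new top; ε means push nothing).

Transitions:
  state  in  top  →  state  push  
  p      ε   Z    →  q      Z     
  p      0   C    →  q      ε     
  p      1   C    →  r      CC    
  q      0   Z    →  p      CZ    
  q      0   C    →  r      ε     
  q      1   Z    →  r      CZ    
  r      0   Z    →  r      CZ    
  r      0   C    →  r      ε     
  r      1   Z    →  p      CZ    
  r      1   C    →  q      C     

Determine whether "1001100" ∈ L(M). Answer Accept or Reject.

Reject

(p, 1001100, Z)
  ε-move, top Z: go to q, push Z → (q, 1001100, Z)
  read 1, top Z: go to r, push CZ → (r, 001100, CZ)
  read 0, top C: go to r, push ε → (r, 01100, Z)
  read 0, top Z: go to r, push CZ → (r, 1100, CZ)
  read 1, top C: go to q, push C → (q, 100, CZ)
No transition applies at (q, 100, CZ); input not fully consumed.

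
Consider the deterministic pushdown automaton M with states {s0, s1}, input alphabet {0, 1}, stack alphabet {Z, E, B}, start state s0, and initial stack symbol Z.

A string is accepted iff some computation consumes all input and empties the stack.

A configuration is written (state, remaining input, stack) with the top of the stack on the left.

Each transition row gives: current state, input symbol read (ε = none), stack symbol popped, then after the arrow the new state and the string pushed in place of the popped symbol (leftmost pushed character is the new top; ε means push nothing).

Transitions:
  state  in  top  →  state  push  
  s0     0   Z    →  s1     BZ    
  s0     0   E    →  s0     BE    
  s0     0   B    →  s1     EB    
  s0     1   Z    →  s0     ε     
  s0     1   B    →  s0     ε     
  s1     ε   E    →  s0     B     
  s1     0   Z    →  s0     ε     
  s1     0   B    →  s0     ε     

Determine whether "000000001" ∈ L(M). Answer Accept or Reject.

Accept

(s0, 000000001, Z) ⊢ (s1, 00000001, BZ) ⊢ (s0, 0000001, Z) ⊢ (s1, 000001, BZ) ⊢ (s0, 00001, Z) ⊢ (s1, 0001, BZ) ⊢ (s0, 001, Z) ⊢ (s1, 01, BZ) ⊢ (s0, 1, Z) ⊢ (s0, ε, ε)
All input consumed and the stack is empty.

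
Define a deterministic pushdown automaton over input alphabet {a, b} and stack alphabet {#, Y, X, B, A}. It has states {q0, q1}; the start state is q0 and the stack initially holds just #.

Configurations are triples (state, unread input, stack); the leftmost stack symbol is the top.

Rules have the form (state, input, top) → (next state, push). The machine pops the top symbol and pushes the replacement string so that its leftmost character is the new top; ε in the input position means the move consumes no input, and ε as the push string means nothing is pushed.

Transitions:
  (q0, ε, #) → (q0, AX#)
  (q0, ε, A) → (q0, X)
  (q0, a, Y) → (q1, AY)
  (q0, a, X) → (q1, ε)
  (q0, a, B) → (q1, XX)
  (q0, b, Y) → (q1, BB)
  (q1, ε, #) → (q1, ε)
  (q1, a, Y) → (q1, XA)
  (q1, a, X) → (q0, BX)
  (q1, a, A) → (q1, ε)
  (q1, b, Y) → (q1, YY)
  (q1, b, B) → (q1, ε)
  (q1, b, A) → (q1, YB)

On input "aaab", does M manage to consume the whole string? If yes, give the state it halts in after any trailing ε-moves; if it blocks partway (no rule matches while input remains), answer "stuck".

stuck

(q0, aaab, #)
  ε-move, top #: go to q0, push AX# → (q0, aaab, AX#)
  ε-move, top A: go to q0, push X → (q0, aaab, XX#)
  read a, top X: go to q1, push ε → (q1, aab, X#)
  read a, top X: go to q0, push BX → (q0, ab, BX#)
  read a, top B: go to q1, push XX → (q1, b, XXX#)
No transition for (q1, b, top X); M blocks with input b remaining.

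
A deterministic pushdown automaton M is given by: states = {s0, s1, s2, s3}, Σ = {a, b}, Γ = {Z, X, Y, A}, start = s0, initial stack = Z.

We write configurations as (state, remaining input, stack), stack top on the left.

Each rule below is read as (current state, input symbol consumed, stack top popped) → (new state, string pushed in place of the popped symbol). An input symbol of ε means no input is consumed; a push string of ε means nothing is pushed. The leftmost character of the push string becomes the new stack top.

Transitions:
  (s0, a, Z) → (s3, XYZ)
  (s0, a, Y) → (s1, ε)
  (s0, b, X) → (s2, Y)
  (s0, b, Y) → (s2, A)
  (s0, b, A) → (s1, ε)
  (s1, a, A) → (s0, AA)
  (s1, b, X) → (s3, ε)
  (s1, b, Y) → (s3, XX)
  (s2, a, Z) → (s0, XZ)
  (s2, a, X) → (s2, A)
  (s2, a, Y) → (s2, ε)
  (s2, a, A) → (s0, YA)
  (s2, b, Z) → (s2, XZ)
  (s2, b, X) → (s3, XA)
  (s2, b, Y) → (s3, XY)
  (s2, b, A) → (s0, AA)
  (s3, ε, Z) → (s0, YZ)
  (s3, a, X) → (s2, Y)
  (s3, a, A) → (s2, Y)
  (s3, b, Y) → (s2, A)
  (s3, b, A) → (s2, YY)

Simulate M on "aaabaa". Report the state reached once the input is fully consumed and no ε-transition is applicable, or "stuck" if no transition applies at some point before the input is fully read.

s2

(s0, aaabaa, Z)
  read a, top Z: go to s3, push XYZ → (s3, aabaa, XYZ)
  read a, top X: go to s2, push Y → (s2, abaa, YYZ)
  read a, top Y: go to s2, push ε → (s2, baa, YZ)
  read b, top Y: go to s3, push XY → (s3, aa, XYZ)
  read a, top X: go to s2, push Y → (s2, a, YYZ)
  read a, top Y: go to s2, push ε → (s2, ε, YZ)
All input consumed; M is in state s2.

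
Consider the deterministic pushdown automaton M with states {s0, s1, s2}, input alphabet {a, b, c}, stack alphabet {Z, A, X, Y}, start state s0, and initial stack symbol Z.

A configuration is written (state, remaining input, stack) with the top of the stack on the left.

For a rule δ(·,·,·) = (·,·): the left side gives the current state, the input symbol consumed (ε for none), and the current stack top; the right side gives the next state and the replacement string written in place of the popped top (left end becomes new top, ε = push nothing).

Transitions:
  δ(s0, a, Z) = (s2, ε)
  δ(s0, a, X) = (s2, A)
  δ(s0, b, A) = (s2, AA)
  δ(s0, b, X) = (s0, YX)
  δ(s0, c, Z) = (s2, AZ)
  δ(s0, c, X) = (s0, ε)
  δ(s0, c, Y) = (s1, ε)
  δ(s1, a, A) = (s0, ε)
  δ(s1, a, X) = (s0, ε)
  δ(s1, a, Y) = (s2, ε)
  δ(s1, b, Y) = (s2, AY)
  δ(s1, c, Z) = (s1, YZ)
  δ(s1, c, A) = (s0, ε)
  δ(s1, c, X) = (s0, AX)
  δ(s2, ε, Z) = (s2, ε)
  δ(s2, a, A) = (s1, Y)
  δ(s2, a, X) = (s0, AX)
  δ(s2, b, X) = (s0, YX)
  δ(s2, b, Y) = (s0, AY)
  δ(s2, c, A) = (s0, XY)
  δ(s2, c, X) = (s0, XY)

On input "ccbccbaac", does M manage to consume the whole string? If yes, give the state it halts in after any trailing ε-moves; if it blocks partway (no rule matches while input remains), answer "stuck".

(s0, ccbccbaac, Z)
  read c, top Z: go to s2, push AZ → (s2, cbccbaac, AZ)
  read c, top A: go to s0, push XY → (s0, bccbaac, XYZ)
  read b, top X: go to s0, push YX → (s0, ccbaac, YXYZ)
  read c, top Y: go to s1, push ε → (s1, cbaac, XYZ)
  read c, top X: go to s0, push AX → (s0, baac, AXYZ)
  read b, top A: go to s2, push AA → (s2, aac, AAXYZ)
  read a, top A: go to s1, push Y → (s1, ac, YAXYZ)
  read a, top Y: go to s2, push ε → (s2, c, AXYZ)
  read c, top A: go to s0, push XY → (s0, ε, XYXYZ)
All input consumed; M is in state s0.

s0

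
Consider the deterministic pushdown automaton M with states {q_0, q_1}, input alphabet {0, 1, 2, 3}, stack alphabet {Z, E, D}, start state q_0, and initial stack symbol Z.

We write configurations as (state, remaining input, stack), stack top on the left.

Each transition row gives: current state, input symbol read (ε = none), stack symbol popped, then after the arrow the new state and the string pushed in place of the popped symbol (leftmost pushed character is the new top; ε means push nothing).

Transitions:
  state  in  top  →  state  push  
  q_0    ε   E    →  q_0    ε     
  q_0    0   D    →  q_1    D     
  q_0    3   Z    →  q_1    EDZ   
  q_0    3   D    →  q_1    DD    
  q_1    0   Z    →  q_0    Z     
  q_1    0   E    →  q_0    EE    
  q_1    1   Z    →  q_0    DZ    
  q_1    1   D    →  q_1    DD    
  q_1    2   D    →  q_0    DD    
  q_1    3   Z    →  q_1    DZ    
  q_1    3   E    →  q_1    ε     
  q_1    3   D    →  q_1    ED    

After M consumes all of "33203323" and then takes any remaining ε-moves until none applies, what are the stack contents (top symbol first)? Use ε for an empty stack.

(q_0, 33203323, Z) ⊢ (q_1, 3203323, EDZ) ⊢ (q_1, 203323, DZ) ⊢ (q_0, 03323, DDZ) ⊢ (q_1, 3323, DDZ) ⊢ (q_1, 323, EDDZ) ⊢ (q_1, 23, DDZ) ⊢ (q_0, 3, DDDZ) ⊢ (q_1, ε, DDDDZ)
All input consumed in state q_1 with stack DDDDZ.

DDDDZ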